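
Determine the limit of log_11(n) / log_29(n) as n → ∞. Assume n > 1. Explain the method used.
lim = ln(29) / ln(11) = log_11(29)

Change of base: log_11(n) = ln n / ln 11 and log_29(n) = ln n / ln 29. The ratio is (ln n / ln 11) · (ln 29 / ln n) = ln 29 / ln 11, a constant independent of n. So the limit is ln 29 / ln 11 = log_11(29).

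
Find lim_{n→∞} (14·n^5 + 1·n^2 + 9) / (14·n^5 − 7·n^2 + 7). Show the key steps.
lim = 14/14 = 1

For large n the leading n^5 terms dominate both numerator and denominator. Dividing top and bottom by n^5, every other term tends to 0, leaving 14/14 = 1.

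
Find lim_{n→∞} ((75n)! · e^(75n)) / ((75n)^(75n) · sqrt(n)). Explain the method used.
lim = sqrt(2π·75)

Stirling: (75n)! ~ sqrt(2π·75n) · (75n/e)^(75n). Hence
  (75n)! · e^(75n) / (75n)^(75n) ~ sqrt(2π·75n).
Dividing by sqrt(n): sqrt(2π·75n) / sqrt(n) = sqrt(2π·75) · n^((1−1)/2), so the limit is sqrt(2π·75).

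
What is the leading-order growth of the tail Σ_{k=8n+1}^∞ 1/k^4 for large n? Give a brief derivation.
Σ_{k>8n} 1/k^4 ~ 1/(3 · (8n)^3)

Compare to the integral: ∫_{8n}^∞ x^(−4) dx = [−x^(−3)/3]_{8n}^∞ = 1/((4−1)·(8n)^3). Euler-Maclaurin then gives
  Σ_{k>8n} 1/k^4 = ∫_{8n}^∞ dx/x^4 − 1/(2·(8n)^4) + O(1/(8n)^5).
(Equivalently this is ζ(4) − Σ_{k≤8n} 1/k^4.)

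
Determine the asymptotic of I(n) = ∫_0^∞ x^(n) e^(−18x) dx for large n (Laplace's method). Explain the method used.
I(n) ~ (sqrt(2π·n) / 18) · (n/(18e))^(n)

Write the integrand as exp(n ln x − 18x) and set f(x) = n ln x − 18x. Then f'(x) = n/x − 18 = 0 at x* = n/18, and f''(x*) = −n/x*^2 = −18^2/(n). Laplace's method (interior maximum) gives
  I(n) ~ e^(f(x*)) · sqrt(2π / |f''(x*)|)
        = exp(n ln(n/18) − n) · sqrt(2π · n / 18^2)
        = (n/18)^(n) e^(−n) · sqrt(2π·n) / 18
        = (sqrt(2π·n) / 18) · (n/(18e))^(n).
This matches Γ(n+1)/18^(n+1) with Stirling applied to Γ.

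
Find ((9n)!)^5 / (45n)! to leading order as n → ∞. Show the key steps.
((9n)!)^5/(45n)! ~ ((2π·9n)^(4/2) / sqrt(5)) · 5^(−5·9n)  →  0

Write N = 9n. Stirling: N! ~ sqrt(2π N)(N/e)^N and (5N)! ~ sqrt(2π·5N)·(5N/e)^(5N).
  (N!)^5/(5N)! ~ (2π N)^(5/2) (N/e)^(5N) / [sqrt(2π·5N) (5N/e)^(5N)]
     = (2π N)^(5/2) / sqrt(2π·5N) · (N/(5N))^(5N)
     = (2π N)^((5−1)/2) / sqrt(5) · 5^(−5N).
Since 5^5 > 1, the factor 5^(−5N) decays exponentially, so the ratio → 0. Substituting N = 9n gives the stated form.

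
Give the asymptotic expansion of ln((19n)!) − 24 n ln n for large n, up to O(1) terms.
ln((19n)!) − 24 n ln n = −5 n ln n + 19(ln 19 − 1) n + (1/2) ln(2π·19n) + O(1/n)

Stirling: ln((19n)!) = 19n ln(19n) − 19n + (1/2) ln(2π·19n) + O(1/n).
Expand 19n ln(19n) = 19n (ln n + ln 19) = 19n ln n + 19n ln 19.
Subtract 24n ln n: leading term is (19 − 24) n ln n = −5 n ln n. The next term is 19n ln 19 − 19n = 19(ln 19 − 1) n. Then the (1/2) ln(2π·19n) correction.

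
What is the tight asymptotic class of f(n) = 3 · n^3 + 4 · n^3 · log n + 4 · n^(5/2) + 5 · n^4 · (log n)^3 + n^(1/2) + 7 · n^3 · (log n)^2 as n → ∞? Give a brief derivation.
f(n) ∈ Θ(n^4 · (log n)^3)

Compare the terms by growth order. For large n, n^a · (log n)^b dominates n^a' · (log n)^b' iff a > a', or (a = a' and b > b'). Ranking the 6 terms shows the dominant one is 5 · n^4 · (log n)^3. Hence f(n) ∈ Θ(n^4 · (log n)^3).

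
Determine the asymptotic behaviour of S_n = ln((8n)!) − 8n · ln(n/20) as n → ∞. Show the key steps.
S_n ~ 8n · (ln 160 − 1) + O(ln n)

Stirling: ln((8n)!) = 8n ln(8n) − 8n + O(ln n).
  S_n = 8n ln(8n) − 8n − 8n ln(n/20) + O(ln n)
      = 8n ln(8n) − 8n ln n + 8n ln 20 − 8n + O(ln n)
      = 8n ln 8 + 8n ln 20 − 8n + O(ln n)
      = 8n (ln 160 − 1) + O(ln n).
Numerically ln(160) − 1 ≈ 4.0752.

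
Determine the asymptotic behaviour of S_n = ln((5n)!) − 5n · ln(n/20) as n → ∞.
S_n ~ 5n · (ln 100 − 1) + O(ln n)

Stirling: ln((5n)!) = 5n ln(5n) − 5n + O(ln n).
  S_n = 5n ln(5n) − 5n − 5n ln(n/20) + O(ln n)
      = 5n ln(5n) − 5n ln n + 5n ln 20 − 5n + O(ln n)
      = 5n ln 5 + 5n ln 20 − 5n + O(ln n)
      = 5n (ln 100 − 1) + O(ln n).
Numerically ln(100) − 1 ≈ 3.6052.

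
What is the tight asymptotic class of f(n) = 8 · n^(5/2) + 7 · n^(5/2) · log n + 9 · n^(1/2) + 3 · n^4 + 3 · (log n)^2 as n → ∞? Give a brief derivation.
f(n) ∈ Θ(n^4)

Compare the terms by growth order. For large n, n^a · (log n)^b dominates n^a' · (log n)^b' iff a > a', or (a = a' and b > b'). Ranking the 5 terms shows the dominant one is 3 · n^4. Hence f(n) ∈ Θ(n^4).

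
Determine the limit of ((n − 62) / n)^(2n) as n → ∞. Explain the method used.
lim = e^(−124)

Rewrite as (1 − 62/n)^(2n). By the standard limit (1 + x/n)^n → e^x, we have (1 − 62/n)^n → e^(−62), and raising to the 2nd power gives e^(−124).
More precisely, ln[(1 − 62/n)^(2n)] = 2n · ln(1 − 62/n) = 2n · (-62/n + O(1/n^2)) = -124 + O(1/n) → -124.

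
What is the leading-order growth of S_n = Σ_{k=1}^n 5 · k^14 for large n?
S_n ~ n^15 / 3

By integral comparison (Euler-Maclaurin), Σ_{k=1}^n 5 · k^14 = 5 · ∫_0^n x^14 dx + O(n^14) = 5 · n^15/15 = n^15 / 3 + O(n^14). (Equivalently, Faulhaber's formula gives the same leading term.)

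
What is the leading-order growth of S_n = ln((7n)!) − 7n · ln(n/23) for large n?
S_n ~ 7n · (ln 161 − 1) + O(ln n)

Stirling: ln((7n)!) = 7n ln(7n) − 7n + O(ln n).
  S_n = 7n ln(7n) − 7n − 7n ln(n/23) + O(ln n)
      = 7n ln(7n) − 7n ln n + 7n ln 23 − 7n + O(ln n)
      = 7n ln 7 + 7n ln 23 − 7n + O(ln n)
      = 7n (ln 161 − 1) + O(ln n).
Numerically ln(161) − 1 ≈ 4.0814.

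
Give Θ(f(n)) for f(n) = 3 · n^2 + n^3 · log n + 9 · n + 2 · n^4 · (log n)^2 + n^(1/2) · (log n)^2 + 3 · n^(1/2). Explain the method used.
f(n) ∈ Θ(n^4 · (log n)^2)

Compare the terms by growth order. For large n, n^a · (log n)^b dominates n^a' · (log n)^b' iff a > a', or (a = a' and b > b'). Ranking the 6 terms shows the dominant one is 2 · n^4 · (log n)^2. Hence f(n) ∈ Θ(n^4 · (log n)^2).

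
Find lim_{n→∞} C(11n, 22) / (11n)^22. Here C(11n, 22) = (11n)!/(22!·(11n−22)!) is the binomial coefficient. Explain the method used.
lim = 1/22! = 1/1124000727777607680000

With N = 11n → ∞: C(N, 22) / N^22 = [N(N−1)…(N−21)] / (22! · N^22) = (1/22!) · 1 · (1 − 1/(11n)) · … · (1 − 21/(11n)). Each factor → 1 as N → ∞, so the limit is 1/22! = 1/1124000727777607680000.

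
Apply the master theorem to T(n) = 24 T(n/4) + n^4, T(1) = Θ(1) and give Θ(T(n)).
T(n) = Θ(n^4)

log_4 24 ≈ 2.292. f(n) = n^4 dominates n^(log_4 24) since 4 > 2.292, and the regularity condition a·f(n/b) = 24·(n/4)^4 = (24/256)·n^4 ≤ c·f(n) holds with c = 24/256 ≈ 0.0938 < 1. So this is Case 3: T(n) = Θ(f(n)) = Θ(n^4).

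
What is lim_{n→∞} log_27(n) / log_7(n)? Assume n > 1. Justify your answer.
lim = ln(7) / ln(27) = log_27(7)

Change of base: log_27(n) = ln n / ln 27 and log_7(n) = ln n / ln 7. The ratio is (ln n / ln 27) · (ln 7 / ln n) = ln 7 / ln 27, a constant independent of n. So the limit is ln 7 / ln 27 = log_27(7).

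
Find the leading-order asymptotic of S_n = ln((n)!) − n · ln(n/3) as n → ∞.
S_n ~ n · (ln 3 − 1) + O(ln n)

Stirling: ln((n)!) = n ln(n) − n + O(ln n).
  S_n = n ln(n) − n − n ln(n/3) + O(ln n)
      = n ln(n) − n ln n + n ln 3 − n + O(ln n)
      = n ln 3 − n + O(ln n)
      = n (ln 3 − 1) + O(ln n).
Numerically ln(3) − 1 ≈ 0.0986.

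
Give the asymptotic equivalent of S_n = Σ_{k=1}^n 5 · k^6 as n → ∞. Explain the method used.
S_n ~ 5 · n^7 / 7

By integral comparison (Euler-Maclaurin), Σ_{k=1}^n 5 · k^6 = 5 · ∫_0^n x^6 dx + O(n^6) = 5 · n^7/7 + O(n^6). (Equivalently, Faulhaber's formula gives the same leading term.)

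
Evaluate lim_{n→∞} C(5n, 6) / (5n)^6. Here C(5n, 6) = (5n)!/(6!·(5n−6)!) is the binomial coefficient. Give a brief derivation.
lim = 1/6! = 1/720

With N = 5n → ∞: C(N, 6) / N^6 = [N(N−1)…(N−5)] / (6! · N^6) = (1/6!) · 1 · (1 − 1/(5n)) · … · (1 − 5/(5n)). Each factor → 1 as N → ∞, so the limit is 1/6! = 1/720.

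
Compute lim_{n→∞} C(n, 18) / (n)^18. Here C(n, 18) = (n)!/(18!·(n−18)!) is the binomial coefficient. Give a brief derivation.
lim = 1/18! = 1/6402373705728000

With N = n → ∞: C(N, 18) / N^18 = [N(N−1)…(N−17)] / (18! · N^18) = (1/18!) · 1 · (1 − 1/n) · … · (1 − 17/n). Each factor → 1 as N → ∞, so the limit is 1/18! = 1/6402373705728000.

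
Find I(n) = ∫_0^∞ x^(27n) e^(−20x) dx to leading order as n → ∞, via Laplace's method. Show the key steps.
I(n) ~ (sqrt(2π·27n) / 20) · (27n/(20e))^(27n)

Write the integrand as exp(27n ln x − 20x) and set f(x) = 27n ln x − 20x. Then f'(x) = 27n/x − 20 = 0 at x* = 27n/20, and f''(x*) = −27n/x*^2 = −20^2/(27n). Laplace's method (interior maximum) gives
  I(n) ~ e^(f(x*)) · sqrt(2π / |f''(x*)|)
        = exp(27n ln(27n/20) − 27n) · sqrt(2π · 27n / 20^2)
        = (27n/20)^(27n) e^(−27n) · sqrt(2π·27n) / 20
        = (sqrt(2π·27n) / 20) · (27n/(20e))^(27n).
This matches Γ(27n+1)/20^(27n+1) with Stirling applied to Γ.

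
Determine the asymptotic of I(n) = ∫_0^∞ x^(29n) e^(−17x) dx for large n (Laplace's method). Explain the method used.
I(n) ~ (sqrt(2π·29n) / 17) · (29n/(17e))^(29n)

Write the integrand as exp(29n ln x − 17x) and set f(x) = 29n ln x − 17x. Then f'(x) = 29n/x − 17 = 0 at x* = 29n/17, and f''(x*) = −29n/x*^2 = −17^2/(29n). Laplace's method (interior maximum) gives
  I(n) ~ e^(f(x*)) · sqrt(2π / |f''(x*)|)
        = exp(29n ln(29n/17) − 29n) · sqrt(2π · 29n / 17^2)
        = (29n/17)^(29n) e^(−29n) · sqrt(2π·29n) / 17
        = (sqrt(2π·29n) / 17) · (29n/(17e))^(29n).
This matches Γ(29n+1)/17^(29n+1) with Stirling applied to Γ.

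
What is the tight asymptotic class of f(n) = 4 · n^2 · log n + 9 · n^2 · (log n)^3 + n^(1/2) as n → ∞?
f(n) ∈ Θ(n^2 · (log n)^3)

Compare the terms by growth order. For large n, n^a · (log n)^b dominates n^a' · (log n)^b' iff a > a', or (a = a' and b > b'). Ranking the 3 terms shows the dominant one is 9 · n^2 · (log n)^3. Hence f(n) ∈ Θ(n^2 · (log n)^3).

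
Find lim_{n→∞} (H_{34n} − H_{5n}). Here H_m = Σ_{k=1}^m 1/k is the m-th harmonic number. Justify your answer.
lim = ln(34/5)

Euler-Maclaurin gives H_m = ln m + γ + 1/(2m) + O(1/m^2). The γ and O(1/m) terms cancel in the difference:
  H_{34n} − H_{5n} = ln(34n) − ln(5n) + O(1/n) = ln(34/5) + O(1/n).
Hence the limit is ln(34/5).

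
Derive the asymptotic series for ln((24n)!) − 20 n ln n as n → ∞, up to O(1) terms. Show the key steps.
ln((24n)!) − 20 n ln n = 4 n ln n + 24(ln 24 − 1) n + (1/2) ln(2π·24n) + O(1/n)

Stirling: ln((24n)!) = 24n ln(24n) − 24n + (1/2) ln(2π·24n) + O(1/n).
Expand 24n ln(24n) = 24n (ln n + ln 24) = 24n ln n + 24n ln 24.
Subtract 20n ln n: leading term is (24 − 20) n ln n = 4 n ln n. The next term is 24n ln 24 − 24n = 24(ln 24 − 1) n. Then the (1/2) ln(2π·24n) correction.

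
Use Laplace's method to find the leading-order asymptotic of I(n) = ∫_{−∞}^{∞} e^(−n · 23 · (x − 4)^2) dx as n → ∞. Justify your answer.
I(n) = sqrt(π/(23n))

Here φ(x) = 23 · (x − 4)^2 has its unique minimum at x* = 4 with φ(x*) = 0 and φ''(x*) = 46. Laplace's method gives
  I(n) ~ e^(−n φ(x*)) · sqrt(2π / (n · φ''(x*))) = sqrt(2π / (46n)) = sqrt(π/(23n)).
This is exact: substituting u = (x − 4)·sqrt(23n) gives I(n) = (1/sqrt(23n)) ∫_{−∞}^{∞} e^(−u^2) du = sqrt(π/(23n)).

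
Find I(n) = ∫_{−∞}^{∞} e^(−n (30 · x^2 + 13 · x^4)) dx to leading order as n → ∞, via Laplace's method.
I(n) ~ sqrt(π/(30n))

φ(x) = 30 · x^2 + 13 · x^4 has its unique global minimum at x* = 0 (since φ'(x) = 60x + 52x^3 = 0 only at x = 0 for real x with both coefficients positive, and φ → ∞ as |x| → ∞). At x* = 0, φ(0) = 0 and φ''(0) = 60. Laplace's method then gives
  I(n) ~ sqrt(2π / (n · φ''(0))) · e^(−n φ(0)) = sqrt(2π / (60n)) = sqrt(π/(30n)).
The 13 · x^4 term contributes only at subleading order (an O(1/n) relative correction).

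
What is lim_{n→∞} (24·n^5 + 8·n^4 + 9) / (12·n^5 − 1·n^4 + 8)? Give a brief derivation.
lim = 24/12 = 2

For large n the leading n^5 terms dominate both numerator and denominator. Dividing top and bottom by n^5, every other term tends to 0, leaving 24/12 = 2.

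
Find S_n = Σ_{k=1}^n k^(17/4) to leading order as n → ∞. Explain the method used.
S_n ~ (4/21) · n^(21/4)

Integral comparison: Σ_{k=1}^n k^(17/4) = ∫_0^n x^(17/4) dx + O(n^(17/4)). The integral is n^(1 + 17/4) / (1 + 17/4) = n^((17+4)/4) / ((17+4)/4) = (4/21) · n^(21/4).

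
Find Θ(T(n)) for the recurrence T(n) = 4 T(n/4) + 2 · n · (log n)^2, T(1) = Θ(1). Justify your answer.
T(n) = Θ(n · (log n)^3)

Here log_4 4 = 1 and f(n) = 2 · n · (log n)^2 = Θ(n^(log_4 4) · (log n)^2). This is the extended Case 2 of the master theorem (f matches the critical exponent up to log factors), giving T(n) = Θ(n^(log_4 4) · (log n)^(2+1)) = Θ(n · (log n)^3).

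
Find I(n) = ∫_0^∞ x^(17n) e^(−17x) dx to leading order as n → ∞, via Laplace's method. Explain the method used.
I(n) ~ (sqrt(2π·17n) / 17) · (17n/(17e))^(17n)

Write the integrand as exp(17n ln x − 17x) and set f(x) = 17n ln x − 17x. Then f'(x) = 17n/x − 17 = 0 at x* = 17n/17, and f''(x*) = −17n/x*^2 = −17^2/(17n). Laplace's method (interior maximum) gives
  I(n) ~ e^(f(x*)) · sqrt(2π / |f''(x*)|)
        = exp(17n ln(17n/17) − 17n) · sqrt(2π · 17n / 17^2)
        = (17n/17)^(17n) e^(−17n) · sqrt(2π·17n) / 17
        = (sqrt(2π·17n) / 17) · (17n/(17e))^(17n).
This matches Γ(17n+1)/17^(17n+1) with Stirling applied to Γ.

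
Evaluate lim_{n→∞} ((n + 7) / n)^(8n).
lim = e^56

Rewrite as (1 + 7/n)^(8n). By the standard limit (1 + x/n)^n → e^x, we have (1 + 7/n)^n → e^7, and raising to the 8th power gives e^56.
More precisely, ln[(1 + 7/n)^(8n)] = 8n · ln(1 + 7/n) = 8n · (7/n + O(1/n^2)) = 56 + O(1/n) → 56.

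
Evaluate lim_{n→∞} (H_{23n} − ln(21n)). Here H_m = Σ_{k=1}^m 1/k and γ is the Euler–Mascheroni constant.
lim = ln(23/21) + γ

By Euler-Maclaurin, H_m = ln m + γ + O(1/m). So
  H_{23n} − ln(21n) = ln(23n) + γ − ln(21n) + O(1/n)
                       = ln(23/21) + γ + O(1/n).
Hence the limit is ln(23/21) + γ.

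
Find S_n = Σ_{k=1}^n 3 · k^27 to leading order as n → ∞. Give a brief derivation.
S_n ~ 3 · n^28 / 28

By integral comparison (Euler-Maclaurin), Σ_{k=1}^n 3 · k^27 = 3 · ∫_0^n x^27 dx + O(n^27) = 3 · n^28/28 + O(n^27). (Equivalently, Faulhaber's formula gives the same leading term.)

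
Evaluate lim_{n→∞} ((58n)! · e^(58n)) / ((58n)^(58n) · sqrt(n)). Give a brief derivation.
lim = sqrt(2π·58)

Stirling: (58n)! ~ sqrt(2π·58n) · (58n/e)^(58n). Hence
  (58n)! · e^(58n) / (58n)^(58n) ~ sqrt(2π·58n).
Dividing by sqrt(n): sqrt(2π·58n) / sqrt(n) = sqrt(2π·58) · n^((1−1)/2), so the limit is sqrt(2π·58).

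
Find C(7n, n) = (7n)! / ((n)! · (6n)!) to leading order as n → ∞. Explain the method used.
C(7n, n) ~ (823543/46656)^(n) · sqrt(7/(12π·n))

Write N = n. Apply Stirling to each factorial:
  (7N)! ~ sqrt(2π·7N) · (7N/e)^(7N),
  N! ~ sqrt(2π N) · (N/e)^N,
  (6N)! ~ sqrt(2π·6N) · (6N/e)^(6N).
The exponential factors combine to (7N)^(7N) / (N^N · (6N)^(6N)) = 7^(7N)/6^(6N) = (7^7/6^6)^N = (823543/46656)^N.
The square-root prefactors combine to sqrt(2π·7N) / (sqrt(2π N)·sqrt(2π·6N)) = sqrt(7 / (2π·6·N)) = sqrt(7/(12π·n)).
Substituting N = n: C(7n, n) ~ (823543/46656)^(n) · sqrt(7/(12π·n)).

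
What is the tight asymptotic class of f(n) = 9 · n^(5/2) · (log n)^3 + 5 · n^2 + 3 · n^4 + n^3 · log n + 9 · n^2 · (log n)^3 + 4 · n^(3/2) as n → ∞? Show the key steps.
f(n) ∈ Θ(n^4)

Compare the terms by growth order. For large n, n^a · (log n)^b dominates n^a' · (log n)^b' iff a > a', or (a = a' and b > b'). Ranking the 6 terms shows the dominant one is 3 · n^4. Hence f(n) ∈ Θ(n^4).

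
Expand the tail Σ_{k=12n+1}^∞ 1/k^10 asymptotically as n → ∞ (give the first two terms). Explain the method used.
Σ_{k>12n} 1/k^10 = 1/(9 · (12n)^9) − 1/(2 · (12n)^10) + O(1/(12n)^11)

Compare to the integral: ∫_{12n}^∞ x^(−10) dx = [−x^(−9)/9]_{12n}^∞ = 1/((10−1)·(12n)^9). The Euler-Maclaurin correction adds −f(12n)/2 = −1/(2·(12n)^10). Euler-Maclaurin then gives
  Σ_{k>12n} 1/k^10 = ∫_{12n}^∞ dx/x^10 − 1/(2·(12n)^10) + O(1/(12n)^11).
(Equivalently this is ζ(10) − Σ_{k≤12n} 1/k^10.)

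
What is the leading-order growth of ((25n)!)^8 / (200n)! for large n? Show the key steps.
((25n)!)^8/(200n)! ~ ((2π·25n)^(7/2) / sqrt(8)) · 8^(−8·25n)  →  0

Write N = 25n. Stirling: N! ~ sqrt(2π N)(N/e)^N and (8N)! ~ sqrt(2π·8N)·(8N/e)^(8N).
  (N!)^8/(8N)! ~ (2π N)^(8/2) (N/e)^(8N) / [sqrt(2π·8N) (8N/e)^(8N)]
     = (2π N)^(8/2) / sqrt(2π·8N) · (N/(8N))^(8N)
     = (2π N)^((8−1)/2) / sqrt(8) · 8^(−8N).
Since 8^8 > 1, the factor 8^(−8N) decays exponentially, so the ratio → 0. Substituting N = 25n gives the stated form.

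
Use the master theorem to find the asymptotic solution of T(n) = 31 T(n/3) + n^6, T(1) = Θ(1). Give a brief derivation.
T(n) = Θ(n^6)

log_3 31 ≈ 3.126. f(n) = n^6 dominates n^(log_3 31) since 6 > 3.126, and the regularity condition a·f(n/b) = 31·(n/3)^6 = (31/729)·n^6 ≤ c·f(n) holds with c = 31/729 ≈ 0.0425 < 1. So this is Case 3: T(n) = Θ(f(n)) = Θ(n^6).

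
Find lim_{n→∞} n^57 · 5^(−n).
lim = 0

Exponentials with base > 1 dominate every fixed polynomial: for any fixed c, n^c / 5^n → 0 as n → ∞ (e.g. by the ratio test, or by writing 5^n = e^(n ln 5) and noting e^(n ln 5) / n^c → ∞). Hence n^57 · 5^(−n) = n^57 / 5^n → 0.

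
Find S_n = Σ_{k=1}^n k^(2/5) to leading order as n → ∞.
S_n ~ (5/7) · n^(7/5)

Integral comparison: Σ_{k=1}^n k^(2/5) = ∫_0^n x^(2/5) dx + O(n^(2/5)). The integral is n^(1 + 2/5) / (1 + 2/5) = n^((2+5)/5) / ((2+5)/5) = (5/7) · n^(7/5).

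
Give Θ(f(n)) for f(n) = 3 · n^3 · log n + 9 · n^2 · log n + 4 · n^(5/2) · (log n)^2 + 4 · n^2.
f(n) ∈ Θ(n^3 · log n)

Compare the terms by growth order. For large n, n^a · (log n)^b dominates n^a' · (log n)^b' iff a > a', or (a = a' and b > b'). Ranking the 4 terms shows the dominant one is 3 · n^3 · log n. Hence f(n) ∈ Θ(n^3 · log n).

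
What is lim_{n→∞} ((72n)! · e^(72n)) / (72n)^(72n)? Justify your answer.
lim = ∞

Stirling: (72n)! ~ sqrt(2π·72n) · (72n/e)^(72n). Hence
  (72n)! · e^(72n) / (72n)^(72n) ~ sqrt(2π·72n) = sqrt(2π·72) · sqrt(n) → ∞.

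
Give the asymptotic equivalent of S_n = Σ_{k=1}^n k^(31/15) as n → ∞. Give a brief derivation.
S_n ~ (15/46) · n^(46/15)

Integral comparison: Σ_{k=1}^n k^(31/15) = ∫_0^n x^(31/15) dx + O(n^(31/15)). The integral is n^(1 + 31/15) / (1 + 31/15) = n^((31+15)/15) / ((31+15)/15) = (15/46) · n^(46/15).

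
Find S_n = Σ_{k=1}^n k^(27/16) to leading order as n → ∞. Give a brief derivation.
S_n ~ (16/43) · n^(43/16)

Integral comparison: Σ_{k=1}^n k^(27/16) = ∫_0^n x^(27/16) dx + O(n^(27/16)). The integral is n^(1 + 27/16) / (1 + 27/16) = n^((27+16)/16) / ((27+16)/16) = (16/43) · n^(43/16).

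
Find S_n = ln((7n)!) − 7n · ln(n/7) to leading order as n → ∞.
S_n ~ 7n · (ln 49 − 1) + O(ln n)

Stirling: ln((7n)!) = 7n ln(7n) − 7n + O(ln n).
  S_n = 7n ln(7n) − 7n − 7n ln(n/7) + O(ln n)
      = 7n ln(7n) − 7n ln n + 7n ln 7 − 7n + O(ln n)
      = 7n ln 7 + 7n ln 7 − 7n + O(ln n)
      = 7n (ln 49 − 1) + O(ln n).
Numerically ln(49) − 1 ≈ 2.8918.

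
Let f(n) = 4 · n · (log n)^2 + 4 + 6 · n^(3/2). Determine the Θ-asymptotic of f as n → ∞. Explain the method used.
f(n) ∈ Θ(n^(3/2))

Compare the terms by growth order. For large n, n^a · (log n)^b dominates n^a' · (log n)^b' iff a > a', or (a = a' and b > b'). Ranking the 3 terms shows the dominant one is 6 · n^(3/2). Hence f(n) ∈ Θ(n^(3/2)).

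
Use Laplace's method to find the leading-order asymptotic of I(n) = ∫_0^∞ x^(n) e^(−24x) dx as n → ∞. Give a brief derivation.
I(n) ~ (sqrt(2π·n) / 24) · (n/(24e))^(n)

Write the integrand as exp(n ln x − 24x) and set f(x) = n ln x − 24x. Then f'(x) = n/x − 24 = 0 at x* = n/24, and f''(x*) = −n/x*^2 = −24^2/(n). Laplace's method (interior maximum) gives
  I(n) ~ e^(f(x*)) · sqrt(2π / |f''(x*)|)
        = exp(n ln(n/24) − n) · sqrt(2π · n / 24^2)
        = (n/24)^(n) e^(−n) · sqrt(2π·n) / 24
        = (sqrt(2π·n) / 24) · (n/(24e))^(n).
This matches Γ(n+1)/24^(n+1) with Stirling applied to Γ.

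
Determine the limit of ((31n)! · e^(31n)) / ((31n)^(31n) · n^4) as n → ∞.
lim = 0

Stirling: (31n)! ~ sqrt(2π·31n) · (31n/e)^(31n). Hence
  (31n)! · e^(31n) / (31n)^(31n) ~ sqrt(2π·31n).
Dividing by n^4: sqrt(2π·31n) / n^4 = sqrt(2π·31) · n^((1−8)/2), so the expression behaves like sqrt(2π·31) · n^((1−8)/2) → 0.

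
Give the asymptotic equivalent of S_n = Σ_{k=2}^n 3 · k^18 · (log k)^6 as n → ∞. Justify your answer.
S_n ~ 3 · n^19 · (log n)^6 / 19

By integral comparison, S_n = ∫_1^n 3 · x^18 · (log x)^6 dx + O(n^18 · (log n)^6). For the integral, the leading term of ∫_1^n x^18 (log x)^6 dx is n^19/19 · (log n)^6 (by repeated integration by parts; each step lowers the log-exponent and produces a relatively O(1/log n) correction). Hence S_n ~ 3 · n^19 · (log n)^6 / 19.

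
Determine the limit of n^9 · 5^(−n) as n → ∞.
lim = 0

Exponentials with base > 1 dominate every fixed polynomial: for any fixed c, n^c / 5^n → 0 as n → ∞ (e.g. by the ratio test, or by writing 5^n = e^(n ln 5) and noting e^(n ln 5) / n^c → ∞). Hence n^9 · 5^(−n) = n^9 / 5^n → 0.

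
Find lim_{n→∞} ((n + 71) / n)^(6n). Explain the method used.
lim = e^426

Rewrite as (1 + 71/n)^(6n). By the standard limit (1 + x/n)^n → e^x, we have (1 + 71/n)^n → e^71, and raising to the 6th power gives e^426.
More precisely, ln[(1 + 71/n)^(6n)] = 6n · ln(1 + 71/n) = 6n · (71/n + O(1/n^2)) = 426 + O(1/n) → 426.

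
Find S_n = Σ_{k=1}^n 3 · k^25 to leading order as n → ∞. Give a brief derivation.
S_n ~ 3 · n^26 / 26

By integral comparison (Euler-Maclaurin), Σ_{k=1}^n 3 · k^25 = 3 · ∫_0^n x^25 dx + O(n^25) = 3 · n^26/26 + O(n^25). (Equivalently, Faulhaber's formula gives the same leading term.)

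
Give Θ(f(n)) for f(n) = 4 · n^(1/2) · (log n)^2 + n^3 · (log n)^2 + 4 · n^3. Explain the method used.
f(n) ∈ Θ(n^3 · (log n)^2)

Compare the terms by growth order. For large n, n^a · (log n)^b dominates n^a' · (log n)^b' iff a > a', or (a = a' and b > b'). Ranking the 3 terms shows the dominant one is n^3 · (log n)^2. Hence f(n) ∈ Θ(n^3 · (log n)^2).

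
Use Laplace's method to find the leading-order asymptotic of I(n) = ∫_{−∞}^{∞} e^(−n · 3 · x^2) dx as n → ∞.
I(n) = sqrt(π/(3n))

Here φ(x) = 3 · x^2 has its unique minimum at x* = 0 with φ(x*) = 0 and φ''(x*) = 6. Laplace's method gives
  I(n) ~ e^(−n φ(x*)) · sqrt(2π / (n · φ''(x*))) = sqrt(2π / (6n)) = sqrt(π/(3n)).
This is exact: substituting u = (x − 0)·sqrt(3n) gives I(n) = (1/sqrt(3n)) ∫_{−∞}^{∞} e^(−u^2) du = sqrt(π/(3n)).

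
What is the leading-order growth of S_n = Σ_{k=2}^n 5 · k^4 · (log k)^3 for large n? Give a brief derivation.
S_n ~ n^5 · (log n)^3

By integral comparison, S_n = ∫_1^n 5 · x^4 · (log x)^3 dx + O(n^4 · (log n)^3). For the integral, the leading term of ∫_1^n x^4 (log x)^3 dx is n^5/5 · (log n)^3 (by repeated integration by parts; each step lowers the log-exponent and produces a relatively O(1/log n) correction). Hence S_n ~ n^5 · (log n)^3.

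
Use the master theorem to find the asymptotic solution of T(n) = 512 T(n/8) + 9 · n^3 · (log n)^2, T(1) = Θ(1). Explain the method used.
T(n) = Θ(n^3 · (log n)^3)

Here log_8 512 = 3 and f(n) = 9 · n^3 · (log n)^2 = Θ(n^(log_8 512) · (log n)^2). This is the extended Case 2 of the master theorem (f matches the critical exponent up to log factors), giving T(n) = Θ(n^(log_8 512) · (log n)^(2+1)) = Θ(n^3 · (log n)^3).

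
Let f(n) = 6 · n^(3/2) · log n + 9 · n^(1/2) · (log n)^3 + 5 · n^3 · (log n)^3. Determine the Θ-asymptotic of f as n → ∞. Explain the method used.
f(n) ∈ Θ(n^3 · (log n)^3)

Compare the terms by growth order. For large n, n^a · (log n)^b dominates n^a' · (log n)^b' iff a > a', or (a = a' and b > b'). Ranking the 3 terms shows the dominant one is 5 · n^3 · (log n)^3. Hence f(n) ∈ Θ(n^3 · (log n)^3).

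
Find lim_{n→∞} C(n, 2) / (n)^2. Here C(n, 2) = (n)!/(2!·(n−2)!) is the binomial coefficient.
lim = 1/2! = 1/2

With N = n → ∞: C(N, 2) / N^2 = [N(N−1)…(N−1)] / (2! · N^2) = (1/2!) · 1 · (1 − 1/n). Each factor → 1 as N → ∞, so the limit is 1/2! = 1/2.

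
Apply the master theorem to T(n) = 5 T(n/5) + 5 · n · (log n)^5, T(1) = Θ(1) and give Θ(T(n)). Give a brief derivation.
T(n) = Θ(n · (log n)^6)

Here log_5 5 = 1 and f(n) = 5 · n · (log n)^5 = Θ(n^(log_5 5) · (log n)^5). This is the extended Case 2 of the master theorem (f matches the critical exponent up to log factors), giving T(n) = Θ(n^(log_5 5) · (log n)^(5+1)) = Θ(n · (log n)^6).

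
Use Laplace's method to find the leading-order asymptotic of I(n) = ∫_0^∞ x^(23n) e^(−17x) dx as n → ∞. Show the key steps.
I(n) ~ (sqrt(2π·23n) / 17) · (23n/(17e))^(23n)

Write the integrand as exp(23n ln x − 17x) and set f(x) = 23n ln x − 17x. Then f'(x) = 23n/x − 17 = 0 at x* = 23n/17, and f''(x*) = −23n/x*^2 = −17^2/(23n). Laplace's method (interior maximum) gives
  I(n) ~ e^(f(x*)) · sqrt(2π / |f''(x*)|)
        = exp(23n ln(23n/17) − 23n) · sqrt(2π · 23n / 17^2)
        = (23n/17)^(23n) e^(−23n) · sqrt(2π·23n) / 17
        = (sqrt(2π·23n) / 17) · (23n/(17e))^(23n).
This matches Γ(23n+1)/17^(23n+1) with Stirling applied to Γ.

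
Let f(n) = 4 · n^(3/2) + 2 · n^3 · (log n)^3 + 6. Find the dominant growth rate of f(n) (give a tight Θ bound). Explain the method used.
f(n) ∈ Θ(n^3 · (log n)^3)

Compare the terms by growth order. For large n, n^a · (log n)^b dominates n^a' · (log n)^b' iff a > a', or (a = a' and b > b'). Ranking the 3 terms shows the dominant one is 2 · n^3 · (log n)^3. Hence f(n) ∈ Θ(n^3 · (log n)^3).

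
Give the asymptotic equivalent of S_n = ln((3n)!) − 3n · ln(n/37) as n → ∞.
S_n ~ 3n · (ln 111 − 1) + O(ln n)

Stirling: ln((3n)!) = 3n ln(3n) − 3n + O(ln n).
  S_n = 3n ln(3n) − 3n − 3n ln(n/37) + O(ln n)
      = 3n ln(3n) − 3n ln n + 3n ln 37 − 3n + O(ln n)
      = 3n ln 3 + 3n ln 37 − 3n + O(ln n)
      = 3n (ln 111 − 1) + O(ln n).
Numerically ln(111) − 1 ≈ 3.7095.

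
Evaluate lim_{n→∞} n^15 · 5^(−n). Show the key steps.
lim = 0

Exponentials with base > 1 dominate every fixed polynomial: for any fixed c, n^c / 5^n → 0 as n → ∞ (e.g. by the ratio test, or by writing 5^n = e^(n ln 5) and noting e^(n ln 5) / n^c → ∞). Hence n^15 · 5^(−n) = n^15 / 5^n → 0.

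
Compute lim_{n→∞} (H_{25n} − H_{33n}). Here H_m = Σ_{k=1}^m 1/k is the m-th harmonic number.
lim = ln(25/33)

Euler-Maclaurin gives H_m = ln m + γ + 1/(2m) + O(1/m^2). The γ and O(1/m) terms cancel in the difference:
  H_{25n} − H_{33n} = ln(25n) − ln(33n) + O(1/n) = ln(25/33) + O(1/n).
Hence the limit is ln(25/33).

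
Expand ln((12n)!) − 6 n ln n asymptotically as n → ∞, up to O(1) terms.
ln((12n)!) − 6 n ln n = 6 n ln n + 12(ln 12 − 1) n + (1/2) ln(2π·12n) + O(1/n)

Stirling: ln((12n)!) = 12n ln(12n) − 12n + (1/2) ln(2π·12n) + O(1/n).
Expand 12n ln(12n) = 12n (ln n + ln 12) = 12n ln n + 12n ln 12.
Subtract 6n ln n: leading term is (12 − 6) n ln n = 6 n ln n. The next term is 12n ln 12 − 12n = 12(ln 12 − 1) n. Then the (1/2) ln(2π·12n) correction.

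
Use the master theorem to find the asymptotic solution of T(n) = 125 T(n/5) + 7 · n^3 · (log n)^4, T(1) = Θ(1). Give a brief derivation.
T(n) = Θ(n^3 · (log n)^5)

Here log_5 125 = 3 and f(n) = 7 · n^3 · (log n)^4 = Θ(n^(log_5 125) · (log n)^4). This is the extended Case 2 of the master theorem (f matches the critical exponent up to log factors), giving T(n) = Θ(n^(log_5 125) · (log n)^(4+1)) = Θ(n^3 · (log n)^5).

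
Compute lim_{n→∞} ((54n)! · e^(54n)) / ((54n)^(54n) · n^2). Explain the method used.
lim = 0

Stirling: (54n)! ~ sqrt(2π·54n) · (54n/e)^(54n). Hence
  (54n)! · e^(54n) / (54n)^(54n) ~ sqrt(2π·54n).
Dividing by n^2: sqrt(2π·54n) / n^2 = sqrt(2π·54) · n^((1−4)/2), so the expression behaves like sqrt(2π·54) · n^((1−4)/2) → 0.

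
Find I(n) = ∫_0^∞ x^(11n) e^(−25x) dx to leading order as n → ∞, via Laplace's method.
I(n) ~ (sqrt(2π·11n) / 25) · (11n/(25e))^(11n)

Write the integrand as exp(11n ln x − 25x) and set f(x) = 11n ln x − 25x. Then f'(x) = 11n/x − 25 = 0 at x* = 11n/25, and f''(x*) = −11n/x*^2 = −25^2/(11n). Laplace's method (interior maximum) gives
  I(n) ~ e^(f(x*)) · sqrt(2π / |f''(x*)|)
        = exp(11n ln(11n/25) − 11n) · sqrt(2π · 11n / 25^2)
        = (11n/25)^(11n) e^(−11n) · sqrt(2π·11n) / 25
        = (sqrt(2π·11n) / 25) · (11n/(25e))^(11n).
This matches Γ(11n+1)/25^(11n+1) with Stirling applied to Γ.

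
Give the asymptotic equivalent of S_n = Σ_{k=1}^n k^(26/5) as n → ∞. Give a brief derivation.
S_n ~ (5/31) · n^(31/5)

Integral comparison: Σ_{k=1}^n k^(26/5) = ∫_0^n x^(26/5) dx + O(n^(26/5)). The integral is n^(1 + 26/5) / (1 + 26/5) = n^((26+5)/5) / ((26+5)/5) = (5/31) · n^(31/5).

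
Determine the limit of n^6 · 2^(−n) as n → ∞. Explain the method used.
lim = 0

Exponentials with base > 1 dominate every fixed polynomial: for any fixed c, n^c / 2^n → 0 as n → ∞ (e.g. by the ratio test, or by writing 2^n = e^(n ln 2) and noting e^(n ln 2) / n^c → ∞). Hence n^6 · 2^(−n) = n^6 / 2^n → 0.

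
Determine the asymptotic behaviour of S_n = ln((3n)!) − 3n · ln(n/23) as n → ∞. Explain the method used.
S_n ~ 3n · (ln 69 − 1) + O(ln n)

Stirling: ln((3n)!) = 3n ln(3n) − 3n + O(ln n).
  S_n = 3n ln(3n) − 3n − 3n ln(n/23) + O(ln n)
      = 3n ln(3n) − 3n ln n + 3n ln 23 − 3n + O(ln n)
      = 3n ln 3 + 3n ln 23 − 3n + O(ln n)
      = 3n (ln 69 − 1) + O(ln n).
Numerically ln(69) − 1 ≈ 3.2341.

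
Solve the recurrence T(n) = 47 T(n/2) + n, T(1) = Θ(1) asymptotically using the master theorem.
T(n) = Θ(n^(log_2 47))

Master theorem: compare f(n) = n to n^(log_2 47) where log_2 47 ≈ 5.555. Since 1 < log_2 47, we have f(n) = O(n^(log_2 47 − ε)) for some ε > 0 — Case 1. Hence T(n) = Θ(n^(log_2 47)).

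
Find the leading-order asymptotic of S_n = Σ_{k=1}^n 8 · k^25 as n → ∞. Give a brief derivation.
S_n ~ 4 · n^26 / 13

By integral comparison (Euler-Maclaurin), Σ_{k=1}^n 8 · k^25 = 8 · ∫_0^n x^25 dx + O(n^25) = 8 · n^26/26 = 4 · n^26 / 13 + O(n^25). (Equivalently, Faulhaber's formula gives the same leading term.)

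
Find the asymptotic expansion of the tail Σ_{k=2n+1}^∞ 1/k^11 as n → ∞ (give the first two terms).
Σ_{k>2n} 1/k^11 = 1/(10 · (2n)^10) − 1/(2 · (2n)^11) + O(1/(2n)^12)

Compare to the integral: ∫_{2n}^∞ x^(−11) dx = [−x^(−10)/10]_{2n}^∞ = 1/((11−1)·(2n)^10). The Euler-Maclaurin correction adds −f(2n)/2 = −1/(2·(2n)^11). Euler-Maclaurin then gives
  Σ_{k>2n} 1/k^11 = ∫_{2n}^∞ dx/x^11 − 1/(2·(2n)^11) + O(1/(2n)^12).
(Equivalently this is ζ(11) − Σ_{k≤2n} 1/k^11.)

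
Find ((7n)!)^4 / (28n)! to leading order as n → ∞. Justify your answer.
((7n)!)^4/(28n)! ~ ((2π·7n)^(3/2) / 2) · 4^(−4·7n)  →  0

Write N = 7n. Stirling: N! ~ sqrt(2π N)(N/e)^N and (4N)! ~ sqrt(2π·4N)·(4N/e)^(4N).
  (N!)^4/(4N)! ~ (2π N)^(4/2) (N/e)^(4N) / [sqrt(2π·4N) (4N/e)^(4N)]
     = (2π N)^(4/2) / sqrt(2π·4N) · (N/(4N))^(4N)
     = (2π N)^((4−1)/2) / 2 · 4^(−4N).
Since 4^4 > 1, the factor 4^(−4N) decays exponentially, so the ratio → 0. Substituting N = 7n gives the stated form.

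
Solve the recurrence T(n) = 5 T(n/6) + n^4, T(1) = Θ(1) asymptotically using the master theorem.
T(n) = Θ(n^4)

log_6 5 ≈ 0.898. f(n) = n^4 dominates n^(log_6 5) since 4 > 0.898, and the regularity condition a·f(n/b) = 5·(n/6)^4 = (5/1296)·n^4 ≤ c·f(n) holds with c = 5/1296 ≈ 0.00386 < 1. So this is Case 3: T(n) = Θ(f(n)) = Θ(n^4).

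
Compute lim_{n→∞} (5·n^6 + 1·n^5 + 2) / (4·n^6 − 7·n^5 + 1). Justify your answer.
lim = 5/4

For large n the leading n^6 terms dominate both numerator and denominator. Dividing top and bottom by n^6, every other term tends to 0, leaving 5/4.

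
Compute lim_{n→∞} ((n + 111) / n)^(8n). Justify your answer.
lim = e^888

Rewrite as (1 + 111/n)^(8n). By the standard limit (1 + x/n)^n → e^x, we have (1 + 111/n)^n → e^111, and raising to the 8th power gives e^888.
More precisely, ln[(1 + 111/n)^(8n)] = 8n · ln(1 + 111/n) = 8n · (111/n + O(1/n^2)) = 888 + O(1/n) → 888.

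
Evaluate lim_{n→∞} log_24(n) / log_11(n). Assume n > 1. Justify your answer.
lim = ln(11) / ln(24) = log_24(11)

Change of base: log_24(n) = ln n / ln 24 and log_11(n) = ln n / ln 11. The ratio is (ln n / ln 24) · (ln 11 / ln n) = ln 11 / ln 24, a constant independent of n. So the limit is ln 11 / ln 24 = log_24(11).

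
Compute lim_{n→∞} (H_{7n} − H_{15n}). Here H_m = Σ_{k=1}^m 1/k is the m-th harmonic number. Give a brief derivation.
lim = ln(7/15)

Euler-Maclaurin gives H_m = ln m + γ + 1/(2m) + O(1/m^2). The γ and O(1/m) terms cancel in the difference:
  H_{7n} − H_{15n} = ln(7n) − ln(15n) + O(1/n) = ln(7/15) + O(1/n).
Hence the limit is ln(7/15).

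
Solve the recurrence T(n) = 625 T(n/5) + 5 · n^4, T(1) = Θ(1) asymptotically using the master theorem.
T(n) = Θ(n^4 log n)

log_5 625 = 4, and f(n) = 5 · n^4 = Θ(n^(log_5 625)). This is Case 2 of the master theorem: T(n) = Θ(f(n) · log n) = Θ(n^4 log n).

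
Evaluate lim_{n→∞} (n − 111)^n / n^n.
lim = e^(−111)

Rewrite as (1 − 111/n)^(n). By the standard limit (1 + x/n)^n → e^x, we have (1 − 111/n)^n → e^(−111), and raising to the 1st power gives e^(−111).
More precisely, ln[(1 − 111/n)^(n)] = n · ln(1 − 111/n) = n · (-111/n + O(1/n^2)) = -111 + O(1/n) → -111.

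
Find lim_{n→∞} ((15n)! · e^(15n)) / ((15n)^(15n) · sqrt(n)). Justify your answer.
lim = sqrt(2π·15)

Stirling: (15n)! ~ sqrt(2π·15n) · (15n/e)^(15n). Hence
  (15n)! · e^(15n) / (15n)^(15n) ~ sqrt(2π·15n).
Dividing by sqrt(n): sqrt(2π·15n) / sqrt(n) = sqrt(2π·15) · n^((1−1)/2), so the limit is sqrt(2π·15).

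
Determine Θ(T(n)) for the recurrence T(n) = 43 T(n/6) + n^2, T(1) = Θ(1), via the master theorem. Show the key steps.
T(n) = Θ(n^(log_6 43))

Master theorem: compare f(n) = n^2 to n^(log_6 43) where log_6 43 ≈ 2.099. Since 2 < log_6 43, we have f(n) = O(n^(log_6 43 − ε)) for some ε > 0 — Case 1. Hence T(n) = Θ(n^(log_6 43)).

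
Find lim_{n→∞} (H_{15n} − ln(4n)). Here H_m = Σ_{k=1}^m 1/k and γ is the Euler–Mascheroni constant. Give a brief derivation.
lim = ln(15/4) + γ

By Euler-Maclaurin, H_m = ln m + γ + O(1/m). So
  H_{15n} − ln(4n) = ln(15n) + γ − ln(4n) + O(1/n)
                       = ln(15/4) + γ + O(1/n).
Hence the limit is ln(15/4) + γ.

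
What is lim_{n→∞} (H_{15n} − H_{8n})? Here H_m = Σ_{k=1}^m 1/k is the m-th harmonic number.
lim = ln(15/8)

Euler-Maclaurin gives H_m = ln m + γ + 1/(2m) + O(1/m^2). The γ and O(1/m) terms cancel in the difference:
  H_{15n} − H_{8n} = ln(15n) − ln(8n) + O(1/n) = ln(15/8) + O(1/n).
Hence the limit is ln(15/8).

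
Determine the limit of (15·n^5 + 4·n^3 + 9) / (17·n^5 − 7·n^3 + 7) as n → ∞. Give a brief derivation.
lim = 15/17

For large n the leading n^5 terms dominate both numerator and denominator. Dividing top and bottom by n^5, every other term tends to 0, leaving 15/17.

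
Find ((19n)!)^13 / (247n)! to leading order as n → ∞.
((19n)!)^13/(247n)! ~ ((2π·19n)^(12/2) / sqrt(13)) · 13^(−13·19n)  →  0

Write N = 19n. Stirling: N! ~ sqrt(2π N)(N/e)^N and (13N)! ~ sqrt(2π·13N)·(13N/e)^(13N).
  (N!)^13/(13N)! ~ (2π N)^(13/2) (N/e)^(13N) / [sqrt(2π·13N) (13N/e)^(13N)]
     = (2π N)^(13/2) / sqrt(2π·13N) · (N/(13N))^(13N)
     = (2π N)^((13−1)/2) / sqrt(13) · 13^(−13N).
Since 13^13 > 1, the factor 13^(−13N) decays exponentially, so the ratio → 0. Substituting N = 19n gives the stated form.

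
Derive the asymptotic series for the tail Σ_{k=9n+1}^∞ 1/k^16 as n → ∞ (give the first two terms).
Σ_{k>9n} 1/k^16 = 1/(15 · (9n)^15) − 1/(2 · (9n)^16) + O(1/(9n)^17)

Compare to the integral: ∫_{9n}^∞ x^(−16) dx = [−x^(−15)/15]_{9n}^∞ = 1/((16−1)·(9n)^15). The Euler-Maclaurin correction adds −f(9n)/2 = −1/(2·(9n)^16). Euler-Maclaurin then gives
  Σ_{k>9n} 1/k^16 = ∫_{9n}^∞ dx/x^16 − 1/(2·(9n)^16) + O(1/(9n)^17).
(Equivalently this is ζ(16) − Σ_{k≤9n} 1/k^16.)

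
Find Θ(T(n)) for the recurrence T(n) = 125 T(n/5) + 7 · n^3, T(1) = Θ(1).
T(n) = Θ(n^3 log n)

log_5 125 = 3, and f(n) = 7 · n^3 = Θ(n^(log_5 125)). This is Case 2 of the master theorem: T(n) = Θ(f(n) · log n) = Θ(n^3 log n).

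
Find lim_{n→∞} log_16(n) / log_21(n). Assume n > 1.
lim = ln(21) / ln(16) = log_16(21)

Change of base: log_16(n) = ln n / ln 16 and log_21(n) = ln n / ln 21. The ratio is (ln n / ln 16) · (ln 21 / ln n) = ln 21 / ln 16, a constant independent of n. So the limit is ln 21 / ln 16 = log_16(21).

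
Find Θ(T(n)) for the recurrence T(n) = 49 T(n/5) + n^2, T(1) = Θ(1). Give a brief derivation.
T(n) = Θ(n^(log_5 49))

Master theorem: compare f(n) = n^2 to n^(log_5 49) where log_5 49 ≈ 2.418. Since 2 < log_5 49, we have f(n) = O(n^(log_5 49 − ε)) for some ε > 0 — Case 1. Hence T(n) = Θ(n^(log_5 49)).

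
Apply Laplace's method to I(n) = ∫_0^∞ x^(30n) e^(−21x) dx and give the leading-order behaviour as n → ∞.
I(n) ~ (sqrt(2π·30n) / 21) · (30n/(21e))^(30n)

Write the integrand as exp(30n ln x − 21x) and set f(x) = 30n ln x − 21x. Then f'(x) = 30n/x − 21 = 0 at x* = 30n/21, and f''(x*) = −30n/x*^2 = −21^2/(30n). Laplace's method (interior maximum) gives
  I(n) ~ e^(f(x*)) · sqrt(2π / |f''(x*)|)
        = exp(30n ln(30n/21) − 30n) · sqrt(2π · 30n / 21^2)
        = (30n/21)^(30n) e^(−30n) · sqrt(2π·30n) / 21
        = (sqrt(2π·30n) / 21) · (30n/(21e))^(30n).
This matches Γ(30n+1)/21^(30n+1) with Stirling applied to Γ.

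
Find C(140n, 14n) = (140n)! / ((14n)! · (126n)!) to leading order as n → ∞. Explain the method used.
C(140n, 14n) ~ (10000000000/387420489)^(14n) · sqrt(5/(9π·14n))

Write N = 14n. Apply Stirling to each factorial:
  (10N)! ~ sqrt(2π·10N) · (10N/e)^(10N),
  N! ~ sqrt(2π N) · (N/e)^N,
  (9N)! ~ sqrt(2π·9N) · (9N/e)^(9N).
The exponential factors combine to (10N)^(10N) / (N^N · (9N)^(9N)) = 10^(10N)/9^(9N) = (10^10/9^9)^N = (10000000000/387420489)^N.
The square-root prefactors combine to sqrt(2π·10N) / (sqrt(2π N)·sqrt(2π·9N)) = sqrt(10 / (2π·9·N)) = sqrt(5/(9π·14n)).
Substituting N = 14n: C(140n, 14n) ~ (10000000000/387420489)^(14n) · sqrt(5/(9π·14n)).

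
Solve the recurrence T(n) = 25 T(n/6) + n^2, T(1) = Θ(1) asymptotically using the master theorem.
T(n) = Θ(n^2)

log_6 25 ≈ 1.796. f(n) = n^2 dominates n^(log_6 25) since 2 > 1.796, and the regularity condition a·f(n/b) = 25·(n/6)^2 = (25/36)·n^2 ≤ c·f(n) holds with c = 25/36 ≈ 0.694 < 1. So this is Case 3: T(n) = Θ(f(n)) = Θ(n^2).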